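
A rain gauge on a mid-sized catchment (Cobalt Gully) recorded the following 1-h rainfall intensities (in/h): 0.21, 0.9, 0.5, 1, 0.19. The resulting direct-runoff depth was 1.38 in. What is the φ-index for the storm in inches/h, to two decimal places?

Only the 3 blocks with intensity above φ contribute runoff: 0.9, 0.5, 1 in/h.
Σ(I−φ)·Δt = d  ⇒  (0.9+0.5+1 − 3φ)·1 = 1.38
φ = (2.400 − 1.38/1) / 3 = 0.34 in/h.

φ ≈ 0.34 in/h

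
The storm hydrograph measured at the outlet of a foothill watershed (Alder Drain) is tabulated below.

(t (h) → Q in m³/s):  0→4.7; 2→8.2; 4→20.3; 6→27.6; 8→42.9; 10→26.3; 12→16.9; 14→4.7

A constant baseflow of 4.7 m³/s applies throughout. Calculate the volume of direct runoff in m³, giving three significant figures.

Direct-runoff ordinates (Q − Q_b): 0.0, 3.5, 15.6, 22.9, 38.2, 21.6, 12.2, 0.0 m³/s.
ΣQ_DR = 114.0 m³/s.
With Δt = 2 h = 7200 s, V = ΣQ_DR · Δt = 114.0 × 7200 = 8.21 × 10^5 m³.

V ≈ 8.21 × 10^5 m³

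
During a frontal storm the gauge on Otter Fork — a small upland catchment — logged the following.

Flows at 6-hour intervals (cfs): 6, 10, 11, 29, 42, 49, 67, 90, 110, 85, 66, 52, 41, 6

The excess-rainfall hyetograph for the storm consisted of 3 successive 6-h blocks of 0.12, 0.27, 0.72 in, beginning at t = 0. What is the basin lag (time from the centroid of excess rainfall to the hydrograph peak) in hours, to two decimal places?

Centroid of excess rainfall: t_c = Σ P_i·t̄_i / ΣP_i = 12.2432 h (block centres at 3, 9, 15 h).
Hydrograph peak occurs at t = 48 h, so basin lag t_L = 48 − 12.2432 = 35.76 h.

t_L ≈ 35.76 h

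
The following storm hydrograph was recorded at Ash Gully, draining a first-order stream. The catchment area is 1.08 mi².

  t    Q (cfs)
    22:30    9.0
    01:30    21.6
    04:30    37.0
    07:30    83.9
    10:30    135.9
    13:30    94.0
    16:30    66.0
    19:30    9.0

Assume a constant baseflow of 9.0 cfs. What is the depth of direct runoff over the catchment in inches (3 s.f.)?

Direct runoff: 0.0, 12.6, 28.0, 74.9, 126.9, 85.0, 57.0, 0.0 cfs; ΣQ_DR = 384.4 cfs.
V = ΣQ_DR · Δt = 384.4 × 10800 s = 4.152 × 10^6 ft³.
Over A = 1.08 mi², depth = V / A = 1.65 in.

d ≈ 1.65 in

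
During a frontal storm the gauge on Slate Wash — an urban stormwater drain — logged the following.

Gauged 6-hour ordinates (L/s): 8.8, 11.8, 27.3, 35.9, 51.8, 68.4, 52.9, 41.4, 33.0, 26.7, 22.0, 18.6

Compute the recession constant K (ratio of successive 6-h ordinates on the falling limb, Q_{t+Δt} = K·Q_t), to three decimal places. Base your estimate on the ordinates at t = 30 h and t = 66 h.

K ≈ 0.805

Using the recession-limb readings at t = 30 h and t = 66 h: Q falls from 68.4 to 18.6 L/s over 6 intervals.
K = (Q₂/Q₁)^(1/6) = (18.6/68.4)^(1/6) = 0.805.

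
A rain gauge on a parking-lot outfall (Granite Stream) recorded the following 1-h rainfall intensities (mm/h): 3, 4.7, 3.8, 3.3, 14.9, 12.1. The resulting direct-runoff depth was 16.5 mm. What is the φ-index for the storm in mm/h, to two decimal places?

Only the 2 blocks with intensity above φ contribute runoff: 14.9, 12.1 mm/h.
Σ(I−φ)·Δt = d  ⇒  (14.9+12.1 − 2φ)·1 = 16.5
φ = (27.00 − 16.5/1) / 2 = 5.25 mm/h.

φ ≈ 5.25 mm/h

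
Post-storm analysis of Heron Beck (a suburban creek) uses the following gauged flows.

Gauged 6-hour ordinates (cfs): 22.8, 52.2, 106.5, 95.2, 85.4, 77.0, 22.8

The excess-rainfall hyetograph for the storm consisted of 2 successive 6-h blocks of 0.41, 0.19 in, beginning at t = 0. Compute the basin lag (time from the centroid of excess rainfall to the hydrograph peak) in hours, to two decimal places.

Centroid of excess rainfall: t_c = Σ P_i·t̄_i / ΣP_i = 4.9000 h (block centres at 3, 9 h).
Hydrograph peak occurs at t = 12 h, so basin lag t_L = 12 − 4.9000 = 7.10 h.

t_L ≈ 7.10 h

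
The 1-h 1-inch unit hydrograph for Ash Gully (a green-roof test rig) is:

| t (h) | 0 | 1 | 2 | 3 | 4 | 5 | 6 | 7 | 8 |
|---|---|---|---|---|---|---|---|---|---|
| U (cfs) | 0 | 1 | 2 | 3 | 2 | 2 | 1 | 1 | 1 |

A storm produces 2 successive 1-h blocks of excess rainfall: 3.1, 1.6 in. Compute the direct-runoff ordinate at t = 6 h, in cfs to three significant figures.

Q ≈ 6.30 cfs

By discrete convolution, Q_j = Σ (P_i / 1 in) · U_{j−i}.
At t = 6 h (j=6): Q = (3.1/1)·1 + (1.6/1)·2 = 6.30 cfs.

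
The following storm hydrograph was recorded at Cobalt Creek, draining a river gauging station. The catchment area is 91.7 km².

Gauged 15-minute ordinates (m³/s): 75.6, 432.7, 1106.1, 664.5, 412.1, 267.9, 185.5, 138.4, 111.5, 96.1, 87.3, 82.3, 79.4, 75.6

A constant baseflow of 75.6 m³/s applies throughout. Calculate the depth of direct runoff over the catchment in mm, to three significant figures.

Direct runoff: 0.0, 357.1, 1030.5, 588.9, 336.5, 192.3, 109.9, 62.8, 35.9, 20.5, 11.7, 6.7, 3.8, 0.0 m³/s; ΣQ_DR = 2757 m³/s.
V = ΣQ_DR · Δt = 2757 × 900 s = 2.481 × 10^6 m³.
Over A = 91.7 km², depth = V / A = 27.1 mm.

d ≈ 27.1 mm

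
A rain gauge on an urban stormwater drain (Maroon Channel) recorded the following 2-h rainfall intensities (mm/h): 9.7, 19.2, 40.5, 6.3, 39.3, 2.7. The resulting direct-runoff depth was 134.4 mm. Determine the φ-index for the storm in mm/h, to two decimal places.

Only the 3 blocks with intensity above φ contribute runoff: 19.2, 40.5, 39.3 mm/h.
Σ(I−φ)·Δt = d  ⇒  (19.2+40.5+39.3 − 3φ)·2 = 134.4
φ = (99.00 − 134.4/2) / 3 = 10.60 mm/h.

φ ≈ 10.60 mm/h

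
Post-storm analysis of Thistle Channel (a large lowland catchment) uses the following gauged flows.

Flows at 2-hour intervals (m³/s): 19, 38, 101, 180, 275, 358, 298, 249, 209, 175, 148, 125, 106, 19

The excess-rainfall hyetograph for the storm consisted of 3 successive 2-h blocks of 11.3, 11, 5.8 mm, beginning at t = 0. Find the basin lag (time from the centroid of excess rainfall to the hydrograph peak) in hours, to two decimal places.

Centroid of excess rainfall: t_c = Σ P_i·t̄_i / ΣP_i = 2.6085 h (block centres at 1, 3, 5 h).
Hydrograph peak occurs at t = 10 h, so basin lag t_L = 10 − 2.6085 = 7.39 h.

t_L ≈ 7.39 h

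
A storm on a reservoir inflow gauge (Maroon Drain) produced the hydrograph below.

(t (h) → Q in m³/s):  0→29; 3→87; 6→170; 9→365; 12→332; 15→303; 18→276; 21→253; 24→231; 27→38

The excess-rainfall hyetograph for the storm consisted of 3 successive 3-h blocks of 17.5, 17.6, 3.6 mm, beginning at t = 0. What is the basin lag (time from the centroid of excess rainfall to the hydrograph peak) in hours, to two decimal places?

Centroid of excess rainfall: t_c = Σ P_i·t̄_i / ΣP_i = 3.4225 h (block centres at 1.5, 4.5, 7.5 h).
Hydrograph peak occurs at t = 9 h, so basin lag t_L = 9 − 3.4225 = 5.58 h.

t_L ≈ 5.58 h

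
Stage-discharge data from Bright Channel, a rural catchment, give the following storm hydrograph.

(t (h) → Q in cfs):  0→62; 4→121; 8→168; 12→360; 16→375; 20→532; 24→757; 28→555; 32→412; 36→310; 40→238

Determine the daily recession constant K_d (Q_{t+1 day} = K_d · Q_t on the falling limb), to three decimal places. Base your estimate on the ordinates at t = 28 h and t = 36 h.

K_d ≈ 0.174

Between t = 28 h and t = 36 h the flow falls from 555 to 310 cfs over 2×4 h = 8 h.
Per-interval ratio K = (310/555)^(1/2) = 0.7474; K_d = K^(24/4) = 0.174.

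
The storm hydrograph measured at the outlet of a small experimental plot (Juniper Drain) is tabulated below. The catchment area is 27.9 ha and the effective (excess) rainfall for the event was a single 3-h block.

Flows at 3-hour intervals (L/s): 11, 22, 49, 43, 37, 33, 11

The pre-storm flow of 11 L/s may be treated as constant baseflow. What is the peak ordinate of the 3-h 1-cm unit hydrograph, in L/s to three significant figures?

U_p ≈ 76.1 L/s

Direct runoff: 0.0, 11.0, 38.0, 32.0, 26.0, 22.0, 0.0 L/s; ΣQ_DR = 129.0 L/s, peak = 38.0 L/s.
Runoff depth d = ΣQ_DR·Δt / A = 129.0 × 10800 / (27.9 ha) = 4.994 mm.
The 1-cm UH is the DRH scaled by (10 mm)/d, so U_p = 38.0 × 10/4.994 = 76.1 L/s.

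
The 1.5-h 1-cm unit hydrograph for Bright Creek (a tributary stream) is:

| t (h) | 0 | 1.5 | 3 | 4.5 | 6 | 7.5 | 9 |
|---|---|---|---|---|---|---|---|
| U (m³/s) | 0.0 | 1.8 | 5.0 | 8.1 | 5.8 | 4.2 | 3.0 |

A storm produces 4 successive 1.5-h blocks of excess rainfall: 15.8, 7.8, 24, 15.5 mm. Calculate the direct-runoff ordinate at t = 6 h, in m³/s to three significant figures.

Q ≈ 30.3 m³/s

By discrete convolution, Q_j = Σ (P_i / 10 mm) · U_{j−i}.
At t = 6 h (j=4): Q = (15.8/10)·5.8 + (7.8/10)·8.1 + (24/10)·5.0 + (15.5/10)·1.8 = 30.3 m³/s.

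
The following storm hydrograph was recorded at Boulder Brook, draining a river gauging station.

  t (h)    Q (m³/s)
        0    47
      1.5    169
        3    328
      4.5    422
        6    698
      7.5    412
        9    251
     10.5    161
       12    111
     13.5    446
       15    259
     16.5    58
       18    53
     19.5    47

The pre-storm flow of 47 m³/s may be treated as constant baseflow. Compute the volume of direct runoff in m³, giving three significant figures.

V ≈ 1.51 × 10^7 m³

Direct-runoff ordinates (Q − Q_b): 0.0, 122.0, 281.0, 375.0, 651.0, 365.0, 204.0, 114.0, 64.0, 399.0, 212.0, 11.0, 6.0, 0.0 m³/s.
ΣQ_DR = 2804 m³/s.
With Δt = 1.5 h = 5400 s, V = ΣQ_DR · Δt = 2804 × 5400 = 1.51 × 10^7 m³.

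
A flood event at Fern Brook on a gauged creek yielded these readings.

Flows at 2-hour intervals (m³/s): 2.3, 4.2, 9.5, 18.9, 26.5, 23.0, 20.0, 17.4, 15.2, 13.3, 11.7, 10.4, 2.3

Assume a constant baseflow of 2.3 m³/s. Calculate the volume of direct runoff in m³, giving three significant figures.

Direct-runoff ordinates (Q − Q_b): 0.0, 1.9, 7.2, 16.6, 24.2, 20.7, 17.7, 15.1, 12.9, 11.0, 9.4, 8.1, 0.0 m³/s.
ΣQ_DR = 144.8 m³/s.
With Δt = 2 h = 7200 s, V = ΣQ_DR · Δt = 144.8 × 7200 = 1.04 × 10^6 m³.

V ≈ 1.04 × 10^6 m³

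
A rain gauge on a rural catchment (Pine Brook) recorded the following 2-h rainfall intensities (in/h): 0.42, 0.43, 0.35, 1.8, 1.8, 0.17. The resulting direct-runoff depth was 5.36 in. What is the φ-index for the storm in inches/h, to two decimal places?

Only the 2 blocks with intensity above φ contribute runoff: 1.8, 1.8 in/h.
Σ(I−φ)·Δt = d  ⇒  (1.8+1.8 − 2φ)·2 = 5.36
φ = (3.600 − 5.36/2) / 2 = 0.46 in/h.

φ ≈ 0.46 in/h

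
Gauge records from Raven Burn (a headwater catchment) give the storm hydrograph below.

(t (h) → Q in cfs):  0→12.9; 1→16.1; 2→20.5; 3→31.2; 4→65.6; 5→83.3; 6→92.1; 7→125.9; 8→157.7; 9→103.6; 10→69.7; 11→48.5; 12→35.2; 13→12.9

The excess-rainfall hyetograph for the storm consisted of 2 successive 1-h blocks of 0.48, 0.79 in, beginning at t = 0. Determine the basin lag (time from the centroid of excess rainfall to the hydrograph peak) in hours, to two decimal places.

t_L ≈ 6.88 h

Centroid of excess rainfall: t_c = Σ P_i·t̄_i / ΣP_i = 1.1220 h (block centres at 0.5, 1.5 h).
Hydrograph peak occurs at t = 8 h, so basin lag t_L = 8 − 1.1220 = 6.88 h.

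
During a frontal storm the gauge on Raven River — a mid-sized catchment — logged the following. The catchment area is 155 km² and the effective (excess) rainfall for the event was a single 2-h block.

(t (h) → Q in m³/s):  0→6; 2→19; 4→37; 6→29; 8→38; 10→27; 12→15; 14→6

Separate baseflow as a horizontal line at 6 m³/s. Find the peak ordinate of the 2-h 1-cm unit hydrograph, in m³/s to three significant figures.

U_p ≈ 53.4 m³/s

Direct runoff: 0.0, 13.0, 31.0, 23.0, 32.0, 21.0, 9.0, 0.0 m³/s; ΣQ_DR = 129.0 m³/s, peak = 32.0 m³/s.
Runoff depth d = ΣQ_DR·Δt / A = 129.0 × 7200 / (155 km²) = 5.992 mm.
The 1-cm UH is the DRH scaled by (10 mm)/d, so U_p = 32.0 × 10/5.992 = 53.4 m³/s.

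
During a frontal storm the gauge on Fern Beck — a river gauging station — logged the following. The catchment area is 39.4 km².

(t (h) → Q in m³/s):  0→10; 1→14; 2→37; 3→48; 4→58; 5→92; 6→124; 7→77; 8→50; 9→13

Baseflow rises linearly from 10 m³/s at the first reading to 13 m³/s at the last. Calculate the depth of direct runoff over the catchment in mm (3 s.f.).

d ≈ 37.3 mm

Direct runoff: 0.00, 3.67, 26.33, 37.00, 46.67, 80.33, 112.00, 64.67, 37.33, 0.00 m³/s; ΣQ_DR = 408.0 m³/s.
V = ΣQ_DR · Δt = 408.0 × 3600 s = 1.469 × 10^6 m³.
Over A = 39.4 km², depth = V / A = 37.3 mm.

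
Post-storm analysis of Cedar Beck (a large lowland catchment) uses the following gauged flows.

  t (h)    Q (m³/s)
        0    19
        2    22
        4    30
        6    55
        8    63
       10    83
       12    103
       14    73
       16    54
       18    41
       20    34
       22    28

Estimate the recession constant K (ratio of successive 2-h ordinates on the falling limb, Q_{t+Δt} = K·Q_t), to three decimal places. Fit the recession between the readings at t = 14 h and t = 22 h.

Using the recession-limb readings at t = 14 h and t = 22 h: Q falls from 73 to 28 m³/s over 4 intervals.
K = (Q₂/Q₁)^(1/4) = (28/73)^(1/4) = 0.787.

K ≈ 0.787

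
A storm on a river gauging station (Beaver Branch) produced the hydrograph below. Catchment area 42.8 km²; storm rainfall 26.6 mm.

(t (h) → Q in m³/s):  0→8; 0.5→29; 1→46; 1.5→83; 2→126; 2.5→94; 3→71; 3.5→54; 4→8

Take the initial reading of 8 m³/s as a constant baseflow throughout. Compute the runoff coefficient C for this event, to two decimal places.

ΣQ_DR = 447.0 m³/s; V = ΣQ_DR·Δt = 8.046 × 10^5 m³.
Runoff depth d = V / A = 18.80 mm.
C = d / P = 18.80 / 26.6 = 0.71.

C ≈ 0.71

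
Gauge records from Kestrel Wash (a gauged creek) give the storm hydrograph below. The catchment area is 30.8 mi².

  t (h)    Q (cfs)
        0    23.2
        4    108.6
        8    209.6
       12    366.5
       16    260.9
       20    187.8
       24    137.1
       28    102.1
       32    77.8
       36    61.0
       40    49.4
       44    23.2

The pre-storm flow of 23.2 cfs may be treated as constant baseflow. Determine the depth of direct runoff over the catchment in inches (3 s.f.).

d ≈ 0.267 in

Direct runoff: 0.0, 85.4, 186.4, 343.3, 237.7, 164.6, 113.9, 78.9, 54.6, 37.8, 26.2, 0.0 cfs; ΣQ_DR = 1329 cfs.
V = ΣQ_DR · Δt = 1329 × 14400 s = 1.913 × 10^7 ft³.
Over A = 30.8 mi², depth = V / A = 0.267 in.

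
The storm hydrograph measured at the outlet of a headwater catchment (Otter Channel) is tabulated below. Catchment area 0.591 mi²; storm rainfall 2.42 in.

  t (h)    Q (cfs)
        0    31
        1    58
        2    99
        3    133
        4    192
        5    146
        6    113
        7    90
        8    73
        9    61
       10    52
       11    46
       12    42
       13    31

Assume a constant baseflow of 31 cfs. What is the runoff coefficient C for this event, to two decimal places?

C ≈ 0.79

ΣQ_DR = 733.0 cfs; V = ΣQ_DR·Δt = 2.639 × 10^6 ft³.
Runoff depth d = V / A = 1.922 in.
C = d / P = 1.922 / 2.42 = 0.79.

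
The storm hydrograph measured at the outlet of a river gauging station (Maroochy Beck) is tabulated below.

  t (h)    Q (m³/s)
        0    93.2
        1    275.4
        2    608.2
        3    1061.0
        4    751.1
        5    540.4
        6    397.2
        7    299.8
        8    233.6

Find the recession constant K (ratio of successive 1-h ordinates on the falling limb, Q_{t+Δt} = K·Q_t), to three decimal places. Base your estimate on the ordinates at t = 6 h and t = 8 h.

K ≈ 0.767

Using the recession-limb readings at t = 6 h and t = 8 h: Q falls from 397.2 to 233.6 m³/s over 2 intervals.
K = (Q₂/Q₁)^(1/2) = (233.6/397.2)^(1/2) = 0.767.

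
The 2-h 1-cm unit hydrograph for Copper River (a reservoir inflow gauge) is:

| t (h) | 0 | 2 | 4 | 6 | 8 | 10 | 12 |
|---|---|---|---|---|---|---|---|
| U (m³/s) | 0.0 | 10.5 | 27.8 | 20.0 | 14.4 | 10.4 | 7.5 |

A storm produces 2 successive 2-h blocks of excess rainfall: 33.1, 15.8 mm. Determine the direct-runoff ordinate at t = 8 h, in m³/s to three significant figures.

Q ≈ 79.3 m³/s

By discrete convolution, Q_j = Σ (P_i / 10 mm) · U_{j−i}.
At t = 8 h (j=4): Q = (33.1/10)·14.4 + (15.8/10)·20.0 = 79.3 m³/s.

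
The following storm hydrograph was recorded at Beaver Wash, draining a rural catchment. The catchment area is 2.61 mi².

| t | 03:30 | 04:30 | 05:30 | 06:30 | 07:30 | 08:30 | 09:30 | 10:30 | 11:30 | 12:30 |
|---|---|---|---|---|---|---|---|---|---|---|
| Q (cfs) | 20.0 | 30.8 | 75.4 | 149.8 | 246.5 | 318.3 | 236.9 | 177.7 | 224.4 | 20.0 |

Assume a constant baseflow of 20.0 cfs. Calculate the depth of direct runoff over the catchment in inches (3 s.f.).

Direct runoff: 0.0, 10.8, 55.4, 129.8, 226.5, 298.3, 216.9, 157.7, 204.4, 0.0 cfs; ΣQ_DR = 1300 cfs.
V = ΣQ_DR · Δt = 1300 × 3600 s = 4.679 × 10^6 ft³.
Over A = 2.61 mi², depth = V / A = 0.772 in.

d ≈ 0.772 in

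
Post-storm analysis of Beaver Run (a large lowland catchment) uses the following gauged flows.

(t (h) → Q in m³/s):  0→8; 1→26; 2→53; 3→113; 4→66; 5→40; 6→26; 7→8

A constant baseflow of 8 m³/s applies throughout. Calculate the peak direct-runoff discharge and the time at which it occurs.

Q_p = 105.0 m³/s at t = 3 h

Subtracting baseflow gives direct-runoff ordinates: 0.0, 18.0, 45.0, 105.0, 58.0, 32.0, 18.0, 0.0 m³/s.
The maximum is 105.0 m³/s, occurring at the reading for t = 3 h.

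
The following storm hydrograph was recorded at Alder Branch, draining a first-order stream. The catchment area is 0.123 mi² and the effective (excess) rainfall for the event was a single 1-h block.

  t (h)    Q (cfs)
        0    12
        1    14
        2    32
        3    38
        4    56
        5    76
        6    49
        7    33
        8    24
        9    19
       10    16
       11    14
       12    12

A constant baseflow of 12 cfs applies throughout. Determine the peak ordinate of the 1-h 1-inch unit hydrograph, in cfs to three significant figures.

Direct runoff: 0.0, 2.0, 20.0, 26.0, 44.0, 64.0, 37.0, 21.0, 12.0, 7.0, 4.0, 2.0, 0.0 cfs; ΣQ_DR = 239.0 cfs, peak = 64.0 cfs.
Runoff depth d = ΣQ_DR·Δt / A = 239.0 × 3600 / (0.123 mi²) = 3.011 in.
The 1-inch UH is the DRH scaled by (1 in)/d, so U_p = 64.0 × 1/3.011 = 21.3 cfs.

U_p ≈ 21.3 cfs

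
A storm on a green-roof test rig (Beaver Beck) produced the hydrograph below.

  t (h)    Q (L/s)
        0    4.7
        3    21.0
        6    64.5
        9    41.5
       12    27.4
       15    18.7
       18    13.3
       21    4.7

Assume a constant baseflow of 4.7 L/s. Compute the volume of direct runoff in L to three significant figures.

Direct-runoff ordinates (Q − Q_b): 0.0, 16.3, 59.8, 36.8, 22.7, 14.0, 8.6, 0.0 L/s.
ΣQ_DR = 158.2 L/s.
With Δt = 3 h = 10800 s, V = ΣQ_DR · Δt = 158.2 × 10800 = 1.71 × 10^6 L.

V ≈ 1.71 × 10^6 L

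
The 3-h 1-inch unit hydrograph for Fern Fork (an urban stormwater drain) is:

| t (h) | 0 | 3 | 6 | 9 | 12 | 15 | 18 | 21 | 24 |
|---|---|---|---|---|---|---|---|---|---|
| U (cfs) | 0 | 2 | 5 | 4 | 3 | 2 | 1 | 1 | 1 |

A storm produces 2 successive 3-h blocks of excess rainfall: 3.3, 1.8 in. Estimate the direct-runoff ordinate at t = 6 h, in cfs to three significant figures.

Q ≈ 20.1 cfs

By discrete convolution, Q_j = Σ (P_i / 1 in) · U_{j−i}.
At t = 6 h (j=2): Q = (3.3/1)·5 + (1.8/1)·2 = 20.1 cfs.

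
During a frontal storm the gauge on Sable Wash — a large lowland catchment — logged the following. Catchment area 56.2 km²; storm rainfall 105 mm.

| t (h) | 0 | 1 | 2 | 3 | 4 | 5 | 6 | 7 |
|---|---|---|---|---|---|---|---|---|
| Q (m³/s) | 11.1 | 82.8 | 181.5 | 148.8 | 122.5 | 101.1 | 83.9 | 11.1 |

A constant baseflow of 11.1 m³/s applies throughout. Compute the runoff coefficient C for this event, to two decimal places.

ΣQ_DR = 654.0 m³/s; V = ΣQ_DR·Δt = 2.354 × 10^6 m³.
Runoff depth d = V / A = 41.89 mm.
C = d / P = 41.89 / 105 = 0.40.

C ≈ 0.40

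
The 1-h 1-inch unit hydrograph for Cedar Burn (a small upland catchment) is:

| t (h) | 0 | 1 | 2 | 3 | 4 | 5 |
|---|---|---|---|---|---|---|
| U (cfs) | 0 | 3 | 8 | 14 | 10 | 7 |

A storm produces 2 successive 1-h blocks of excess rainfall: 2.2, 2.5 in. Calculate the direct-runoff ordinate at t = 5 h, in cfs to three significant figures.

By discrete convolution, Q_j = Σ (P_i / 1 in) · U_{j−i}.
At t = 5 h (j=5): Q = (2.2/1)·7 + (2.5/1)·10 = 40.4 cfs.

Q ≈ 40.4 cfs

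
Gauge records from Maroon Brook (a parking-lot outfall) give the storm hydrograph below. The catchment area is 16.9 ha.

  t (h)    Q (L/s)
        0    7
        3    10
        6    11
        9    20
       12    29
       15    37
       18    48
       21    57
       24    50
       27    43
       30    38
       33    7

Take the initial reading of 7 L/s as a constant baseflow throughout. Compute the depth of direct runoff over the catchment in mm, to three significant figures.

Direct runoff: 0.0, 3.0, 4.0, 13.0, 22.0, 30.0, 41.0, 50.0, 43.0, 36.0, 31.0, 0.0 L/s; ΣQ_DR = 273.0 L/s.
V = ΣQ_DR · Δt = 273.0 × 10800 s = 2.948 × 10^6 L.
Over A = 16.9 ha, depth = V / A = 17.4 mm.

d ≈ 17.4 mm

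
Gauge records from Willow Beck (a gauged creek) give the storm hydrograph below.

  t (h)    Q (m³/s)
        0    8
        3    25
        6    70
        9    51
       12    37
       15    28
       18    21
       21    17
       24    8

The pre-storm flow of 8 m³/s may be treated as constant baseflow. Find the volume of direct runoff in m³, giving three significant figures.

Direct-runoff ordinates (Q − Q_b): 0.0, 17.0, 62.0, 43.0, 29.0, 20.0, 13.0, 9.0, 0.0 m³/s.
ΣQ_DR = 193.0 m³/s.
With Δt = 3 h = 10800 s, V = ΣQ_DR · Δt = 193.0 × 10800 = 2.08 × 10^6 m³.

V ≈ 2.08 × 10^6 m³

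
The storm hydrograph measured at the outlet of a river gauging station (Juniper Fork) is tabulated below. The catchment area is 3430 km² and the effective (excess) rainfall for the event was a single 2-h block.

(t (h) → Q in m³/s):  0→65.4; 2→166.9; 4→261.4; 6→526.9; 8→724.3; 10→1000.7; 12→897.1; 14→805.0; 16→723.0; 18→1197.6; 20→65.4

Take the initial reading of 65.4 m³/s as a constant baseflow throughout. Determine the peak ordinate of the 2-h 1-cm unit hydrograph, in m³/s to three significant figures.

Direct runoff: 0.0, 101.5, 196.0, 461.5, 658.9, 935.3, 831.7, 739.6, 657.6, 1132.2, 0.0 m³/s; ΣQ_DR = 5714 m³/s, peak = 1132.2 m³/s.
Runoff depth d = ΣQ_DR·Δt / A = 5714 × 7200 / (3430 km²) = 12.00 mm.
The 1-cm UH is the DRH scaled by (10 mm)/d, so U_p = 1132.2 × 10/12.00 = 944 m³/s.

U_p ≈ 944 m³/s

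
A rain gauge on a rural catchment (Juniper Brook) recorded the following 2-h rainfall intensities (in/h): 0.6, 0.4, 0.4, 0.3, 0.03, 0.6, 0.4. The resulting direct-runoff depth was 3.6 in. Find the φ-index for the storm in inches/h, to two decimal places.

φ ≈ 0.15 in/h

Only the 6 blocks with intensity above φ contribute runoff: 0.6, 0.4, 0.4, 0.3, 0.6, 0.4 in/h.
Σ(I−φ)·Δt = d  ⇒  (0.6+0.4+0.4+0.3+0.6+0.4 − 6φ)·2 = 3.6
φ = (2.700 − 3.6/2) / 6 = 0.15 in/h.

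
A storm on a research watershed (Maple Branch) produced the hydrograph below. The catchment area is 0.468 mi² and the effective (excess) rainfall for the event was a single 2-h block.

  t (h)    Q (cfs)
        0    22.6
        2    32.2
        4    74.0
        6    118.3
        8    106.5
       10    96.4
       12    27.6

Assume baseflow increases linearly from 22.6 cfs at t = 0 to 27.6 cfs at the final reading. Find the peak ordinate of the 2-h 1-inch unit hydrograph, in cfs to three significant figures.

Direct runoff: 0.00, 8.77, 49.73, 93.20, 80.57, 69.63, 0.00 cfs; ΣQ_DR = 301.9 cfs, peak = 93.20 cfs.
Runoff depth d = ΣQ_DR·Δt / A = 301.9 × 7200 / (0.468 mi²) = 1.999 in.
The 1-inch UH is the DRH scaled by (1 in)/d, so U_p = 93.20 × 1/1.999 = 46.6 cfs.

U_p ≈ 46.6 cfs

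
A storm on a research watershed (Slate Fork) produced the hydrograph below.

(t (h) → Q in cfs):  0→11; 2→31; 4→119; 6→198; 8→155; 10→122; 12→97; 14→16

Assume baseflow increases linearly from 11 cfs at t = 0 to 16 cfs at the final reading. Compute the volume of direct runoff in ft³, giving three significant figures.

Direct-runoff ordinates (Q − Q_b): 0.00, 19.29, 106.57, 184.86, 141.14, 107.43, 81.71, 0.00 cfs.
ΣQ_DR = 641.0 cfs.
With Δt = 2 h = 7200 s, V = ΣQ_DR · Δt = 641.0 × 7200 = 4.62 × 10^6 ft³.

V ≈ 4.62 × 10^6 ft³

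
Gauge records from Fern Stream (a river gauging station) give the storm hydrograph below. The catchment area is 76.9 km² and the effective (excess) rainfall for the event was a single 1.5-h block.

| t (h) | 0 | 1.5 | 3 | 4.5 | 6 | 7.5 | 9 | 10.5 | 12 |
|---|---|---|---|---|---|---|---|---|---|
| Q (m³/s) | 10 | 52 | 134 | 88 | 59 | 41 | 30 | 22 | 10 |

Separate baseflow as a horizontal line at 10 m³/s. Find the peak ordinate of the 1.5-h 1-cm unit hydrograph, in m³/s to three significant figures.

Direct runoff: 0.0, 42.0, 124.0, 78.0, 49.0, 31.0, 20.0, 12.0, 0.0 m³/s; ΣQ_DR = 356.0 m³/s, peak = 124.0 m³/s.
Runoff depth d = ΣQ_DR·Δt / A = 356.0 × 5400 / (76.9 km²) = 25.00 mm.
The 1-cm UH is the DRH scaled by (10 mm)/d, so U_p = 124.0 × 10/25.00 = 49.6 m³/s.

U_p ≈ 49.6 m³/s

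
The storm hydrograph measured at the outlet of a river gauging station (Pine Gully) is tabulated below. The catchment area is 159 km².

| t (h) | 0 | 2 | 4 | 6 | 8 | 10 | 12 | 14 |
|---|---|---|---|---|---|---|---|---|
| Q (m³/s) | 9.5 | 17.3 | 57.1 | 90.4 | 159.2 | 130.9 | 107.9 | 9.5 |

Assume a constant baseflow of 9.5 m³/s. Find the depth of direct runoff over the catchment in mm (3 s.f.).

d ≈ 22.9 mm

Direct runoff: 0.0, 7.8, 47.6, 80.9, 149.7, 121.4, 98.4, 0.0 m³/s; ΣQ_DR = 505.8 m³/s.
V = ΣQ_DR · Δt = 505.8 × 7200 s = 3.642 × 10^6 m³.
Over A = 159 km², depth = V / A = 22.9 mm.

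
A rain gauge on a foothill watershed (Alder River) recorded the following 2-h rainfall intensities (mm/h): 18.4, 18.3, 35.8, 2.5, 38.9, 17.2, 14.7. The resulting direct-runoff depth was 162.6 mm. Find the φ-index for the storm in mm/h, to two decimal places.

φ ≈ 10.33 mm/h

Only the 6 blocks with intensity above φ contribute runoff: 18.4, 18.3, 35.8, 38.9, 17.2, 14.7 mm/h.
Σ(I−φ)·Δt = d  ⇒  (18.4+18.3+35.8+38.9+17.2+14.7 − 6φ)·2 = 162.6
φ = (143.3 − 162.6/2) / 6 = 10.33 mm/h.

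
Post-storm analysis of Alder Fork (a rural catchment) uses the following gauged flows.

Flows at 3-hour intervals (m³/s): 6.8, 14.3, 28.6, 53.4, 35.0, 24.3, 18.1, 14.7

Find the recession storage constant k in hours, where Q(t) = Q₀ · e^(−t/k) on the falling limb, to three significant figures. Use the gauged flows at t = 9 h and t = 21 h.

k ≈ 9.30 h

On the falling limb, Q drops from 53.4 to 14.7 m³/s between t = 9 h and t = 21 h (Δt = 12 h).
k = −Δt / ln(Q₂/Q₁) = −12 / ln(14.7/53.4) = 9.30 h.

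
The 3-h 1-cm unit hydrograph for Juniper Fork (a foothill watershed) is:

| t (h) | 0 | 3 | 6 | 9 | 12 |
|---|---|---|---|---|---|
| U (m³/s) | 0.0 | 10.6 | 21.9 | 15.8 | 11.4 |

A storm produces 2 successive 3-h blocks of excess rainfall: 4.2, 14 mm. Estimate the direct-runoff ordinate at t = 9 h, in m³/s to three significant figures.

By discrete convolution, Q_j = Σ (P_i / 10 mm) · U_{j−i}.
At t = 9 h (j=3): Q = (4.2/10)·15.8 + (14/10)·21.9 = 37.3 m³/s.

Q ≈ 37.3 m³/s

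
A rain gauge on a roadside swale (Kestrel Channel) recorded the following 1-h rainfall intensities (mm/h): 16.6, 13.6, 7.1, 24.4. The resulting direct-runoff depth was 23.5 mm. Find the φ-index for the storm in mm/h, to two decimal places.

φ ≈ 10.37 mm/h

Only the 3 blocks with intensity above φ contribute runoff: 16.6, 13.6, 24.4 mm/h.
Σ(I−φ)·Δt = d  ⇒  (16.6+13.6+24.4 − 3φ)·1 = 23.5
φ = (54.60 − 23.5/1) / 3 = 10.37 mm/h.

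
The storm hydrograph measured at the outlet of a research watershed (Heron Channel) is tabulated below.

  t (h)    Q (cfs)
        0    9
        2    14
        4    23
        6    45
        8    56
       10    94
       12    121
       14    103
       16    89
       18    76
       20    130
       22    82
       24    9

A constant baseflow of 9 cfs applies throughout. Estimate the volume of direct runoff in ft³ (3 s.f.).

Direct-runoff ordinates (Q − Q_b): 0.0, 5.0, 14.0, 36.0, 47.0, 85.0, 112.0, 94.0, 80.0, 67.0, 121.0, 73.0, 0.0 cfs.
ΣQ_DR = 734.0 cfs.
With Δt = 2 h = 7200 s, V = ΣQ_DR · Δt = 734.0 × 7200 = 5.28 × 10^6 ft³.

V ≈ 5.28 × 10^6 ft³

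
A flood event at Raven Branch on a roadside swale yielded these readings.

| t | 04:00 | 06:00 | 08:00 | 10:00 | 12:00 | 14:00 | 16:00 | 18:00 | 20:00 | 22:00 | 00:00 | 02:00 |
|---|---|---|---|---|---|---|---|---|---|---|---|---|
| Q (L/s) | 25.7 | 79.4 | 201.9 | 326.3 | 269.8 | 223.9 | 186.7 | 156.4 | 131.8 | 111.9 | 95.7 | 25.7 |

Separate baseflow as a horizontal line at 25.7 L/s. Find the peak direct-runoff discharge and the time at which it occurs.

Subtracting baseflow gives direct-runoff ordinates: 0.0, 53.7, 176.2, 300.6, 244.1, 198.2, 161.0, 130.7, 106.1, 86.2, 70.0, 0.0 L/s.
The maximum is 300.6 L/s, occurring at the reading for t = 10:00.

Q_p = 300.6 L/s at t = 10:00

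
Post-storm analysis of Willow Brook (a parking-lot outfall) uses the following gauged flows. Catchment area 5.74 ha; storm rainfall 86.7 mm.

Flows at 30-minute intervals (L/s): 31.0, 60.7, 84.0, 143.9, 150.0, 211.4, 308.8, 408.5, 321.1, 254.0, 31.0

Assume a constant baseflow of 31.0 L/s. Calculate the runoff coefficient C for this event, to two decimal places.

ΣQ_DR = 1663 L/s; V = ΣQ_DR·Δt = 2.994 × 10^6 L.
Runoff depth d = V / A = 52.16 mm.
C = d / P = 52.16 / 86.7 = 0.60.

C ≈ 0.60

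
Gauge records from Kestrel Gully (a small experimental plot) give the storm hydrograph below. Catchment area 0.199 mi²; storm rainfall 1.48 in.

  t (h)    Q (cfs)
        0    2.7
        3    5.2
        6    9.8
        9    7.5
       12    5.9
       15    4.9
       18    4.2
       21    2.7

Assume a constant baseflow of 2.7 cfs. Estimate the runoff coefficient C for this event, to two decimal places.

C ≈ 0.34

ΣQ_DR = 21.30 cfs; V = ΣQ_DR·Δt = 2.300 × 10^5 ft³.
Runoff depth d = V / A = 0.4976 in.
C = d / P = 0.4976 / 1.48 = 0.34.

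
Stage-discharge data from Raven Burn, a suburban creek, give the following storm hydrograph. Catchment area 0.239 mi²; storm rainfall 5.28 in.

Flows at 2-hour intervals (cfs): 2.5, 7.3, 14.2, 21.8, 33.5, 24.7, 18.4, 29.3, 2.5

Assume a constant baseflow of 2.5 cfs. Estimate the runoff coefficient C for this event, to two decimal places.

ΣQ_DR = 131.7 cfs; V = ΣQ_DR·Δt = 9.482 × 10^5 ft³.
Runoff depth d = V / A = 1.708 in.
C = d / P = 1.708 / 5.28 = 0.32.

C ≈ 0.32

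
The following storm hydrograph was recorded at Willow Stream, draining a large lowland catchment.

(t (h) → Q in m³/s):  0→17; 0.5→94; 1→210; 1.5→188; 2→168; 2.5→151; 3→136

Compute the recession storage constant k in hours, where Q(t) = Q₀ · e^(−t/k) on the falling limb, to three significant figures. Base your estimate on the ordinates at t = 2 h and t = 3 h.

On the falling limb, Q drops from 168 to 136 m³/s between t = 2 h and t = 3 h (Δt = 1 h).
k = −Δt / ln(Q₂/Q₁) = −1 / ln(136/168) = 4.73 h.

k ≈ 4.73 h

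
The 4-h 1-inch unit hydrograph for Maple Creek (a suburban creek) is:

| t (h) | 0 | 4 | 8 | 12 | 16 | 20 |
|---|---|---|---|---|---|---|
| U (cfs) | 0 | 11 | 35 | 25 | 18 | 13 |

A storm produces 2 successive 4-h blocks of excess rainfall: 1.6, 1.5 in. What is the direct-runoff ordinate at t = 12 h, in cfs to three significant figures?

By discrete convolution, Q_j = Σ (P_i / 1 in) · U_{j−i}.
At t = 12 h (j=3): Q = (1.6/1)·25 + (1.5/1)·35 = 92.5 cfs.

Q ≈ 92.5 cfs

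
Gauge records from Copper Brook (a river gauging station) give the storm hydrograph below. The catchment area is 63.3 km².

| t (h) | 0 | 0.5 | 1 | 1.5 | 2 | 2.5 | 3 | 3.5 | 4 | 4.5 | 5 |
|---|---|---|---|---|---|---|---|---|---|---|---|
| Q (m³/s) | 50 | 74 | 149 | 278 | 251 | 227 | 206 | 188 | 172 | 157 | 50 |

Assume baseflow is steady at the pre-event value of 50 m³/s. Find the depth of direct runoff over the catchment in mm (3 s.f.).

Direct runoff: 0.0, 24.0, 99.0, 228.0, 201.0, 177.0, 156.0, 138.0, 122.0, 107.0, 0.0 m³/s; ΣQ_DR = 1252 m³/s.
V = ΣQ_DR · Δt = 1252 × 1800 s = 2.254 × 10^6 m³.
Over A = 63.3 km², depth = V / A = 35.6 mm.

d ≈ 35.6 mm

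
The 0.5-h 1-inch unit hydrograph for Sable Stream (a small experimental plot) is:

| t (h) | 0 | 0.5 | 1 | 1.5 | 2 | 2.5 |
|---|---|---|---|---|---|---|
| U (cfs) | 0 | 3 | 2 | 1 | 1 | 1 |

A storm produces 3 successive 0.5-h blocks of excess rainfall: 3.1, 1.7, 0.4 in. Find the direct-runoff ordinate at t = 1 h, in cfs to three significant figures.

By discrete convolution, Q_j = Σ (P_i / 1 in) · U_{j−i}.
At t = 1 h (j=2): Q = (3.1/1)·2 + (1.7/1)·3 + (0.4/1)·0 = 11.3 cfs.

Q ≈ 11.3 cfs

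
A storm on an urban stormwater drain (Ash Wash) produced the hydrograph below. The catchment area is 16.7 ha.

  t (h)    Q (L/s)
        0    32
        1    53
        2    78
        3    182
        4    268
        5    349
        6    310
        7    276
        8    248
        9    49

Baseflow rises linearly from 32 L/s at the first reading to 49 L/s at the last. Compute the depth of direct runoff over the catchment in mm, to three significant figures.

d ≈ 31.0 mm

Direct runoff: 0.00, 19.11, 42.22, 144.33, 228.44, 307.56, 266.67, 230.78, 200.89, 0.00 L/s; ΣQ_DR = 1440 L/s.
V = ΣQ_DR · Δt = 1440 × 3600 s = 5.184 × 10^6 L.
Over A = 16.7 ha, depth = V / A = 31.0 mm.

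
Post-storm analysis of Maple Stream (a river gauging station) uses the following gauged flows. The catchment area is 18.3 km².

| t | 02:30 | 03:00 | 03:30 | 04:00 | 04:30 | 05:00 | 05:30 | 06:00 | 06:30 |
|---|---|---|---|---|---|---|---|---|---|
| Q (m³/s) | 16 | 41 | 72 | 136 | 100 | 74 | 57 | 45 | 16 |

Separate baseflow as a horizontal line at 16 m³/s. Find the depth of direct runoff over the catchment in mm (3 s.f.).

Direct runoff: 0.0, 25.0, 56.0, 120.0, 84.0, 58.0, 41.0, 29.0, 0.0 m³/s; ΣQ_DR = 413.0 m³/s.
V = ΣQ_DR · Δt = 413.0 × 1800 s = 7.434 × 10^5 m³.
Over A = 18.3 km², depth = V / A = 40.6 mm.

d ≈ 40.6 mm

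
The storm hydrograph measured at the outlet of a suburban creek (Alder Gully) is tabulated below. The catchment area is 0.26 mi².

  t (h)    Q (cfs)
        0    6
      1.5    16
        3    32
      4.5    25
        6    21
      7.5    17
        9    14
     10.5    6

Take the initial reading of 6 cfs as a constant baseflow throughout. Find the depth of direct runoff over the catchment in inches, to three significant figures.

d ≈ 0.796 in

Direct runoff: 0.0, 10.0, 26.0, 19.0, 15.0, 11.0, 8.0, 0.0 cfs; ΣQ_DR = 89.00 cfs.
V = ΣQ_DR · Δt = 89.00 × 5400 s = 4.806 × 10^5 ft³.
Over A = 0.26 mi², depth = V / A = 0.796 in.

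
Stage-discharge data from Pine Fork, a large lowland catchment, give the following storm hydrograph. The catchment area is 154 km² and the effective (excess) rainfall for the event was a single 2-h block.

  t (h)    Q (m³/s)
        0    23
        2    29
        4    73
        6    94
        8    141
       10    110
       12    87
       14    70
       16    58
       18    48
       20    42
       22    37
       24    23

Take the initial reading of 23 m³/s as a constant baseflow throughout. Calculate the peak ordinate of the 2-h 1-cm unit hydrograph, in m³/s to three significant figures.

Direct runoff: 0.0, 6.0, 50.0, 71.0, 118.0, 87.0, 64.0, 47.0, 35.0, 25.0, 19.0, 14.0, 0.0 m³/s; ΣQ_DR = 536.0 m³/s, peak = 118.0 m³/s.
Runoff depth d = ΣQ_DR·Δt / A = 536.0 × 7200 / (154 km²) = 25.06 mm.
The 1-cm UH is the DRH scaled by (10 mm)/d, so U_p = 118.0 × 10/25.06 = 47.1 m³/s.

U_p ≈ 47.1 m³/s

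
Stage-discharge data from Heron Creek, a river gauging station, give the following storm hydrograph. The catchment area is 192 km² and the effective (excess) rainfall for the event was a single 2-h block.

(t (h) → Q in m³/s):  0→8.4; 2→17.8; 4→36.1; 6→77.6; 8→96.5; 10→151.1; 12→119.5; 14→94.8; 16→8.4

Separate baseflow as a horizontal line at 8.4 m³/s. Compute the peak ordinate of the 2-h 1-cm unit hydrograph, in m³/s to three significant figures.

Direct runoff: 0.0, 9.4, 27.7, 69.2, 88.1, 142.7, 111.1, 86.4, 0.0 m³/s; ΣQ_DR = 534.6 m³/s, peak = 142.7 m³/s.
Runoff depth d = ΣQ_DR·Δt / A = 534.6 × 7200 / (192 km²) = 20.05 mm.
The 1-cm UH is the DRH scaled by (10 mm)/d, so U_p = 142.7 × 10/20.05 = 71.2 m³/s.

U_p ≈ 71.2 m³/s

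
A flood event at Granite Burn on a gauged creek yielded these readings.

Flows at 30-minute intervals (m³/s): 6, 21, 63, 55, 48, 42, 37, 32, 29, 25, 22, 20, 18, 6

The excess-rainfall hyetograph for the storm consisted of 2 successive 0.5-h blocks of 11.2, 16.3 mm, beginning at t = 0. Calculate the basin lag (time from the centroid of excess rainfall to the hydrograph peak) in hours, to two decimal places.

t_L ≈ 0.45 h

Centroid of excess rainfall: t_c = Σ P_i·t̄_i / ΣP_i = 0.5464 h (block centres at 0.25, 0.75 h).
Hydrograph peak occurs at t = 1 h, so basin lag t_L = 1 − 0.5464 = 0.45 h.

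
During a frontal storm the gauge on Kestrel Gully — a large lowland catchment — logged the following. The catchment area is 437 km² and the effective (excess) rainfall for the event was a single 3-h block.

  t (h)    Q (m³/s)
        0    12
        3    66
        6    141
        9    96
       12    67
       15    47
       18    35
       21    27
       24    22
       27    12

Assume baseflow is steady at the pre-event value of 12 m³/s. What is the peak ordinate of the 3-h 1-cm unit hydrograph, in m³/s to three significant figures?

U_p ≈ 129 m³/s

Direct runoff: 0.0, 54.0, 129.0, 84.0, 55.0, 35.0, 23.0, 15.0, 10.0, 0.0 m³/s; ΣQ_DR = 405.0 m³/s, peak = 129.0 m³/s.
Runoff depth d = ΣQ_DR·Δt / A = 405.0 × 10800 / (437 km²) = 10.01 mm.
The 1-cm UH is the DRH scaled by (10 mm)/d, so U_p = 129.0 × 10/10.01 = 129 m³/s.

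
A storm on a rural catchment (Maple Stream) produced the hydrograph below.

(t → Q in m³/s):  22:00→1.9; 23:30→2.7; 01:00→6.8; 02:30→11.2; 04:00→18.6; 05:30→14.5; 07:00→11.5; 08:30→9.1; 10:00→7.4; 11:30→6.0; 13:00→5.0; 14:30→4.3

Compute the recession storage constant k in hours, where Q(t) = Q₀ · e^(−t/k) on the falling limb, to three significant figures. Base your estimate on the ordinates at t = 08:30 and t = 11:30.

On the falling limb, Q drops from 9.1 to 6.0 m³/s between t = 08:30 and t = 11:30 (Δt = 3 h).
k = −Δt / ln(Q₂/Q₁) = −3 / ln(6.0/9.1) = 7.20 h.

k ≈ 7.20 h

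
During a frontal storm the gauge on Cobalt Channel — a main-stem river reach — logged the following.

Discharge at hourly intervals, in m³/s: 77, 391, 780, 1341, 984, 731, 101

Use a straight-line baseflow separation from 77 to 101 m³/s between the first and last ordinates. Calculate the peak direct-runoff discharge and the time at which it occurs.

Subtracting baseflow gives direct-runoff ordinates: 0.00, 310.00, 695.00, 1252.00, 891.00, 634.00, 0.00 m³/s.
The maximum is 1252.00 m³/s, occurring at the reading for t = 3 h.

Q_p = 1252.00 m³/s at t = 3 h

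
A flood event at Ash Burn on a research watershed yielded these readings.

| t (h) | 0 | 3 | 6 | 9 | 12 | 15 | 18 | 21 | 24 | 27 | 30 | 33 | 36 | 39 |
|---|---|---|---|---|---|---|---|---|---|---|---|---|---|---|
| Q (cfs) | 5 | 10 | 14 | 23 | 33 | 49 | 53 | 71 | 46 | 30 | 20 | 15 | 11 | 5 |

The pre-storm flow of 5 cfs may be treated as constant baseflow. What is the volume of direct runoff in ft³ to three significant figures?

Direct-runoff ordinates (Q − Q_b): 0.0, 5.0, 9.0, 18.0, 28.0, 44.0, 48.0, 66.0, 41.0, 25.0, 15.0, 10.0, 6.0, 0.0 cfs.
ΣQ_DR = 315.0 cfs.
With Δt = 3 h = 10800 s, V = ΣQ_DR · Δt = 315.0 × 10800 = 3.40 × 10^6 ft³.

V ≈ 3.40 × 10^6 ft³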